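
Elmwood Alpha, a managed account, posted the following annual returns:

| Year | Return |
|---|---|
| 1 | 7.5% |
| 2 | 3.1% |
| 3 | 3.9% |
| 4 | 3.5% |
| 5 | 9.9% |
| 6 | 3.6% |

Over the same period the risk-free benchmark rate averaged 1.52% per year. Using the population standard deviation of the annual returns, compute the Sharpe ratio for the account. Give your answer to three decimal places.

r̄ = (7.5 + 3.1 + 3.9 + 3.5 + 9.9 + 3.6) / 6 = 31.50 / 6 = 5.2500%
Population std dev = √[38.9150 / 6] = 2.5467%
Sharpe = (r̄ − rf) / σ = (5.2500 − 1.52) / 2.5467 = 3.7300 / 2.5467 = 1.4646

1.465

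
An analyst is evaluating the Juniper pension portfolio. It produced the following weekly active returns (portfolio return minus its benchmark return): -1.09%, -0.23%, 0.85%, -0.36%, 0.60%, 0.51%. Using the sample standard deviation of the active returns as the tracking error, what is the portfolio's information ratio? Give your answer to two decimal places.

0.06

r̄ = (-1.09 − 0.23 + 0.85 − 0.36 + 0.6 + 0.51) / 6 = 0.280 / 6 = 0.0467%
Sample std dev = √[2.7001 / 5] = 0.7349%
IR = r̄ / tracking error = 0.0467 / 0.7349 = 0.0635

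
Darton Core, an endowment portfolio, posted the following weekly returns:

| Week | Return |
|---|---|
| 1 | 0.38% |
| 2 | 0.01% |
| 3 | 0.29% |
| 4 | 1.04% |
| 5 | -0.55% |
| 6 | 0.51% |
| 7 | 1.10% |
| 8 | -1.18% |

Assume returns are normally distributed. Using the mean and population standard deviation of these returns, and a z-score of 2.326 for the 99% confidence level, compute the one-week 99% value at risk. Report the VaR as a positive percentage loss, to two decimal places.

Mean return r̄ = 1.600 / 8 = 0.2000%
Σ(r − r̄)² = 4.1552; population σ = √(4.1552/8) = 0.7207%
VaR = −(r̄ − z·σ) = −(0.2000 − 2.326 × 0.7207) = −(-1.4763) = 1.4763%

1.48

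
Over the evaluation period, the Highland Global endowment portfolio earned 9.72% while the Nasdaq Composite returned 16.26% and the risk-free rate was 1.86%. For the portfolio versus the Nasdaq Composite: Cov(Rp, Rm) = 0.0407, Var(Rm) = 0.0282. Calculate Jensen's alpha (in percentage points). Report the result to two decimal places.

-12.92

β = Cov / Var = 0.0407 / 0.0282 = 1.4433
E[R] = Rf + β(Rm − Rf) = 1.86% + 1.4433 × (16.26% − 1.86%) = 22.6435%
α = Rp − E[R] = 9.72% − 22.6435% = -12.9235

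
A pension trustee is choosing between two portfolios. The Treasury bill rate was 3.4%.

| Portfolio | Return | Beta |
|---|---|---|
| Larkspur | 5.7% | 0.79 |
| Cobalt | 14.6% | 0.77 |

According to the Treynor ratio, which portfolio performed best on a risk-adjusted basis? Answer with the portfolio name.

Cobalt

Larkspur: Treynor = (5.7% − 3.4%) / 0.79 = 2.911
Cobalt: Treynor = (14.6% − 3.4%) / 0.77 = 14.545
Highest: Cobalt (14.545).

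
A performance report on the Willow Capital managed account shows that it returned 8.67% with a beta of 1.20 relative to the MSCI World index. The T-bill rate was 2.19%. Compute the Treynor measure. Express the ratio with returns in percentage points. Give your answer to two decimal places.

Treynor = (Rp − Rf) / β = (8.67% − 2.19%) / 1.20 = 6.48 / 1.20 = 5.4000

5.40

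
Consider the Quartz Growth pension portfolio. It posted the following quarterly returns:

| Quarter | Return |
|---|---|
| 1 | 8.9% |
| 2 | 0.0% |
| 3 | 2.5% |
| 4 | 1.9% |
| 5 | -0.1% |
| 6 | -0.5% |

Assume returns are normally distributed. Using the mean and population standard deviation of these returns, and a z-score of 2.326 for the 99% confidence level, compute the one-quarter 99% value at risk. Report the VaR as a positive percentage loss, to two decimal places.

r̄ = (8.9 + 0 + 2.5 + 1.9 − 0.1 − 0.5) / 6 = 12.70 / 6 = 2.1167%
Σ(r − r̄)² = (8.9 − 2.1167)² + (0 − 2.1167)² + (2.5 − 2.1167)² + … = 62.4483
σ = √[62.4483 / 6] = 3.2262%
VaR = −(r̄ − z·σ) = −(2.1167 − 2.326 × 3.2262) = −(-5.3874) = 5.3874%

5.39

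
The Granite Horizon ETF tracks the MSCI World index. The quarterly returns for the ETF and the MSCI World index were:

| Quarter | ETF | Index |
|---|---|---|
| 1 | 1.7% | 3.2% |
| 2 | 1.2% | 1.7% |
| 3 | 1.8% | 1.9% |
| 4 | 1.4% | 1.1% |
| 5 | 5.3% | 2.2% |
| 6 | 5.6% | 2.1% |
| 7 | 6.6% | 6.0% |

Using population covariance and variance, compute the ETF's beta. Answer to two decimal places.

0.89

r̄p = 3.3714%,  r̄m = 2.6000%
Cov = Σ(rp − r̄p)(rm − r̄m) / 7 = 2.0143
Var(rm) = Σ(rm − r̄m)² / 7 = 2.2686
β = Cov / Var = 2.0143 / 2.2686 = 0.8879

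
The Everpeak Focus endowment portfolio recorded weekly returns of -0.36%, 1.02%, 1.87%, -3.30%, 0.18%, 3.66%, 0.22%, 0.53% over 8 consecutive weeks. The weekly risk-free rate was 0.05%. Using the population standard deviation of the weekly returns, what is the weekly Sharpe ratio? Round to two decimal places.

0.23

Mean return μ = 3.820 / 8 = 0.4775%
Σ(r − μ)² = (-0.36 − 0.4775)² + (1.02 − 0.4775)² + (1.87 − 0.4775)² + … = 27.4902
σ = √[27.4902 / 8] = 1.8537%
Sharpe = (μ − rf) / σ = (0.4775 − 0.05) / 1.8537 = 0.4275 / 1.8537 = 0.2306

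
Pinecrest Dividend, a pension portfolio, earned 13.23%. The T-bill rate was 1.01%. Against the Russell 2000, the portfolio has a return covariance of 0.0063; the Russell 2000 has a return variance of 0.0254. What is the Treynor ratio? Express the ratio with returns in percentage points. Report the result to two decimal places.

β = Cov / Var = 0.0063 / 0.0254 = 0.2480
Treynor = (Rp − Rf) / β = (13.23% − 1.01%) / 0.2480 = 12.22 / 0.2480 = 49.2742

49.27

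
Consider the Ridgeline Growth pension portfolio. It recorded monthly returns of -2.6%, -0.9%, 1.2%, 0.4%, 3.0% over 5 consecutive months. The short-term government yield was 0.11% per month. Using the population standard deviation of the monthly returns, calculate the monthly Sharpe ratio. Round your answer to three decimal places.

Mean return μ = 1.10 / 5 = 0.2200%
Population σ = √[Σ(r − μ)² / 5] = √[17.9280 / 5] = √3.5856 = 1.8936%
Sharpe = (μ − rf) / σ = (0.2200 − 0.11) / 1.8936 = 0.1100 / 1.8936 = 0.0581

0.058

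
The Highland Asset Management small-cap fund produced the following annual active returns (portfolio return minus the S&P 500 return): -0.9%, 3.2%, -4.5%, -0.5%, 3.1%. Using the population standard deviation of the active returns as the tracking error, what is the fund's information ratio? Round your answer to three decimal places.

r̄ = (-0.9 + 3.2 − 4.5 − 0.5 + 3.1) / 5 = 0.40 / 5 = 0.0800%
Population σ = √[Σ(r − r̄)² / 5] = √[41.1280 / 5] = √8.2256 = 2.8680%
IR = r̄ / tracking error = 0.0800 / 2.8680 = 0.0279

0.028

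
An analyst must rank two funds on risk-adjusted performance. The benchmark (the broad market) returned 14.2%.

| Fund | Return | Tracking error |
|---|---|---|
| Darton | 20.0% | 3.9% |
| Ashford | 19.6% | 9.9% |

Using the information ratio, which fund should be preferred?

Darton

Darton: IR = (20.0% − 14.2%) / 3.9% = 1.487
Ashford: IR = (19.6% − 14.2%) / 9.9% = 0.545
Highest: Darton (1.487).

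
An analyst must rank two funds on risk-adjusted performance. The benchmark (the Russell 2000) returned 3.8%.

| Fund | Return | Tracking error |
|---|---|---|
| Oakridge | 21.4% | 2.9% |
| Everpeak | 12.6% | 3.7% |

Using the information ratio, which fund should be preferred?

Oakridge: IR = (21.4% − 3.8%) / 2.9% = 6.069
Everpeak: IR = (12.6% − 3.8%) / 3.7% = 2.378
Highest: Oakridge (6.069).

Oakridge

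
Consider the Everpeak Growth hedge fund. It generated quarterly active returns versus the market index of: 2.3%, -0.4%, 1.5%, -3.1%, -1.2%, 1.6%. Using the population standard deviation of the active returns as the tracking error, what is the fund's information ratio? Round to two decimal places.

Mean return r̄ = 0.70 / 6 = 0.1167%
Σ(r − r̄)² = (2.3 − 0.1167)² + (-0.4 − 0.1167)² + … = 21.2283
σ = √[21.2283 / 6] = 1.8810%
IR = r̄ / tracking error = 0.1167 / 1.8810 = 0.0620

0.06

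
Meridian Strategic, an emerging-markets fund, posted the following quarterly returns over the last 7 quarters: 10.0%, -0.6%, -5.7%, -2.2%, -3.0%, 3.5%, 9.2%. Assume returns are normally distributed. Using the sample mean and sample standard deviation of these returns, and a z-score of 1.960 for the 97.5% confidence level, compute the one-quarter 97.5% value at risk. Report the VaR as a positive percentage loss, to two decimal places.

10.42

Mean return μ = 11.20 / 7 = 1.6000%
Σ(r − μ)² = (10 − 1.6000)² + (-0.6 − 1.6000)² + … = 225.6600
σ = √[225.6600 / 6] = 6.1327%
VaR = −(μ − z·σ) = −(1.6000 − 1.960 × 6.1327) = −(-10.4201) = 10.4201%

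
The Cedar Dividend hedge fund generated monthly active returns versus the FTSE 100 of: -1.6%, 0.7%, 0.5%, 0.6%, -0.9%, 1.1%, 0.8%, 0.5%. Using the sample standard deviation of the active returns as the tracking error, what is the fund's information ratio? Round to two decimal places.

Mean return r̄ = 1.70 / 8 = 0.2125%
Σ(r − r̄)² = 6.2088; sample σ = √(6.2088/7) = 0.9418%
IR = r̄ / tracking error = 0.2125 / 0.9418 = 0.2256

0.23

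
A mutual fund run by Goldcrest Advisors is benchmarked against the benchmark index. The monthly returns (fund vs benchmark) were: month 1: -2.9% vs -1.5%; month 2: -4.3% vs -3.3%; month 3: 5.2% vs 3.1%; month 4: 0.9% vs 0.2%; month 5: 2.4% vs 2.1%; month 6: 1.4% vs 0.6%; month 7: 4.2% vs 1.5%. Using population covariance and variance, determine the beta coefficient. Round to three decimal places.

r̄p = 0.9857%,  r̄m = 0.3857%
Cov = Σ(rp − r̄p)(rm − r̄m) / 7 = 6.3369
Var(rm) = Σ(rm − r̄m)² / 7 = 4.1098
β = Cov / Var = 6.3369 / 4.1098 = 1.5419

1.542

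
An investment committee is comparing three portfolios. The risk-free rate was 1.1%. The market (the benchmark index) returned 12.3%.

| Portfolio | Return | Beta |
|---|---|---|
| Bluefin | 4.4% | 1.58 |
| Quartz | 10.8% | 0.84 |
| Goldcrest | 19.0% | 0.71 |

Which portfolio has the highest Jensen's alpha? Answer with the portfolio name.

Bluefin: α = 4.4% − [1.1% + 1.58 × (12.3% − 1.1%)] = -14.396
Quartz: α = 10.8% − [1.1% + 0.84 × (12.3% − 1.1%)] = 0.292
Goldcrest: α = 19.0% − [1.1% + 0.71 × (12.3% − 1.1%)] = 9.948
Highest: Goldcrest (9.948).

Goldcrest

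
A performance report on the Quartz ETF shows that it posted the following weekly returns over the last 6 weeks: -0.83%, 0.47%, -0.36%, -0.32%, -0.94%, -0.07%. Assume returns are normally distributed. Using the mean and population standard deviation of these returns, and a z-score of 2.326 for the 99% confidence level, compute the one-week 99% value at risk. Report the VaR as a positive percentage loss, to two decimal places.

Mean return μ = -2.050 / 6 = -0.3417%
Σ(r − μ)² = (-0.83 − (-0.3417))² + (0.47 − (-0.3417))² + … = 1.3299
population σ = √(1.3299 / 6) = √0.2217 = 0.4709%
VaR = −(μ − z·σ) = −(-0.3417 − 2.326 × 0.4709) = −(-1.4370) = 1.4370%

1.44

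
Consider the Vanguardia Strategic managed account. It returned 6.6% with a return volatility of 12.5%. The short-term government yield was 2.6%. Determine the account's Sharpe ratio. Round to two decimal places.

0.32

Sharpe = (Rp − Rf) / σp = (6.6% − 2.6%) / 12.5% = 4.00% / 12.5% = 0.3200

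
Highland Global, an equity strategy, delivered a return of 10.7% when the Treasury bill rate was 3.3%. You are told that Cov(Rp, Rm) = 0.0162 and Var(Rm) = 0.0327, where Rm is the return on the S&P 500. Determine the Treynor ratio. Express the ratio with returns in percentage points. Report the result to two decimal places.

β = Cov / Var = 0.0162 / 0.0327 = 0.4954
Treynor = (Rp − Rf) / β = (10.7% − 3.3%) / 0.4954 = 7.40 / 0.4954 = 14.9374

14.94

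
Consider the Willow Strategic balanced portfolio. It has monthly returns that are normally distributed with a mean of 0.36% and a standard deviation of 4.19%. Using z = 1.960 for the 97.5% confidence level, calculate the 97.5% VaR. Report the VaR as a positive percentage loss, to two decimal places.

7.85

VaR (as % loss) = −(μ − z·σ) = −(0.36% − 1.960 × 4.19%) = −(-7.8524%) = 7.8524%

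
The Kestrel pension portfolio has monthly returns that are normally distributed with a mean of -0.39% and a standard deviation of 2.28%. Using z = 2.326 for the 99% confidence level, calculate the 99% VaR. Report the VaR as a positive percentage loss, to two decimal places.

VaR (as % loss) = −(μ − z·σ) = −(-0.39% − 2.326 × 2.28%) = −(-5.69328%) = 5.69328%

5.69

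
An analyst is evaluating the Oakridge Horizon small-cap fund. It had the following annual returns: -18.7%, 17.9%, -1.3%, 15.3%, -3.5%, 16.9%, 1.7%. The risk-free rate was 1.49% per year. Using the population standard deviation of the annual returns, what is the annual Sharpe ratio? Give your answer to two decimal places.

r̄ = (-18.7 + 17.9 − 1.3 + 15.3 − 3.5 + 16.9 + 1.7) / 7 = 28.30 / 7 = 4.0429%
Population std dev = √[1092.2171 / 7] = 12.4912%
Sharpe = (r̄ − rf) / σ = (4.0429 − 1.49) / 12.4912 = 2.5529 / 12.4912 = 0.2044

0.20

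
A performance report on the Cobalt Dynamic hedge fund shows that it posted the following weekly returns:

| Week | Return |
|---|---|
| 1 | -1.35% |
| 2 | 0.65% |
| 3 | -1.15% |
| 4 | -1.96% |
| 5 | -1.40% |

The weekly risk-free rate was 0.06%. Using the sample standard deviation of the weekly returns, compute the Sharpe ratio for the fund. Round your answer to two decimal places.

r̄ = (-1.35 + 0.65 − 1.15 − 1.96 − 1.4) / 5 = -1.0420%
Σ(r − r̄)² = 3.9403; sample σ = √(3.9403/4) = 0.9925%
Sharpe = (r̄ − rf) / σ = (-1.0420 − 0.06) / 0.9925 = -1.1020 / 0.9925 = -1.1103

-1.11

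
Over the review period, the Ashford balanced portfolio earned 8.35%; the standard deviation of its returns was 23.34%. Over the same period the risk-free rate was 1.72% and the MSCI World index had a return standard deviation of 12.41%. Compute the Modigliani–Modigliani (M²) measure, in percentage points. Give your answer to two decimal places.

Sharpe = (Rp − Rf) / σp = (8.35% − 1.72%) / 23.34% = 0.2841
M² = Rf + Sharpe × σm = 1.72% + 0.2841 × 12.41% = 5.2457%

5.25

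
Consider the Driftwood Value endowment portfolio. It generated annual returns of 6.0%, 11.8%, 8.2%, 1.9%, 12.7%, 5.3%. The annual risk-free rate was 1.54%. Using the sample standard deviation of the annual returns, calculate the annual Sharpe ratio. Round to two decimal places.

1.49

r̄ = (6 + 11.8 + 8.2 + 1.9 + 12.7 + 5.3) / 6 = 7.6500%
Σ(r − r̄)² = (6 − 7.6500)² + (11.8 − 7.6500)² + … = 84.3350
sample σ = √(84.3350 / 5) = √16.8670 = 4.1069%
Sharpe = (r̄ − rf) / σ = (7.6500 − 1.54) / 4.1069 = 6.1100 / 4.1069 = 1.4877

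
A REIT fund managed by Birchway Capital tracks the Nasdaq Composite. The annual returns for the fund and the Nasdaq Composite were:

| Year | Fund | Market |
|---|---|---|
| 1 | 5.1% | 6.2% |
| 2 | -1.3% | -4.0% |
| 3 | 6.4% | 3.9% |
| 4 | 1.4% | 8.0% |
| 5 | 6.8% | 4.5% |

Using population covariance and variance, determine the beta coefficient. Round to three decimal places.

0.415

r̄p = 3.6800%,  r̄m = 3.7200%
Cov = Σ(rp − r̄p)(rm − r̄m) / 5 = 7.0264
Var(rm) = Σ(rm − r̄m)² / 5 = 16.9416
β = Cov / Var = 7.0264 / 16.9416 = 0.4147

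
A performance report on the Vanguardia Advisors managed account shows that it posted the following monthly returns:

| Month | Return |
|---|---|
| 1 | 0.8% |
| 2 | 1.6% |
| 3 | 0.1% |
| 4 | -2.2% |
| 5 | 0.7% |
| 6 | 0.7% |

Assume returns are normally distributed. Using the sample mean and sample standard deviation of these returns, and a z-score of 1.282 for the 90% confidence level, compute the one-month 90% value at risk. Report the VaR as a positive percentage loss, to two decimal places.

1.39

Mean return μ = 1.70 / 6 = 0.2833%
Σ(r − μ)² = 8.5483; sample σ = √(8.5483/5) = 1.3075%
VaR = −(μ − z·σ) = −(0.2833 − 1.282 × 1.3075) = −(-1.3929) = 1.3929%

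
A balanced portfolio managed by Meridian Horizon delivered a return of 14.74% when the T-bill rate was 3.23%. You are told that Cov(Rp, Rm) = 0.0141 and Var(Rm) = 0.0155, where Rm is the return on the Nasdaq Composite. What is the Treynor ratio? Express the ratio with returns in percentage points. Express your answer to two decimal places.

12.65

β = Cov / Var = 0.0141 / 0.0155 = 0.9097
Treynor = (Rp − Rf) / β = (14.74% − 3.23%) / 0.9097 = 11.51 / 0.9097 = 12.6525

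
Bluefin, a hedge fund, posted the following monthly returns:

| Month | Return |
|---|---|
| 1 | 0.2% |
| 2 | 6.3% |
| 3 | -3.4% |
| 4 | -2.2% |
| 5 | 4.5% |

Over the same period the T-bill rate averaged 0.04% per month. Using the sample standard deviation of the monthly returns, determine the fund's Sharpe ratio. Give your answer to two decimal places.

0.25

r̄ = (0.2 + 6.3 − 3.4 − 2.2 + 4.5) / 5 = 5.40 / 5 = 1.0800%
Σ(r − r̄)² = (0.2 − 1.0800)² + (6.3 − 1.0800)² + … = 70.5480
σ = √[70.5480 / 4] = 4.1996%
Sharpe = (r̄ − rf) / σ = (1.0800 − 0.04) / 4.1996 = 1.0400 / 4.1996 = 0.2476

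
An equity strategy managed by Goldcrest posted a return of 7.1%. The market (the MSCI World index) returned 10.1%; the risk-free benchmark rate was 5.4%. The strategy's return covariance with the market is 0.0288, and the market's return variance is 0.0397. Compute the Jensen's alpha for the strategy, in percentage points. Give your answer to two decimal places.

-1.71

β = Cov / Var = 0.0288 / 0.0397 = 0.7254
E[R] = Rf + β(Rm − Rf) = 5.4% + 0.7254 × (10.1% − 5.4%) = 8.8094%
α = Rp − E[R] = 7.1% − 8.8094% = -1.7094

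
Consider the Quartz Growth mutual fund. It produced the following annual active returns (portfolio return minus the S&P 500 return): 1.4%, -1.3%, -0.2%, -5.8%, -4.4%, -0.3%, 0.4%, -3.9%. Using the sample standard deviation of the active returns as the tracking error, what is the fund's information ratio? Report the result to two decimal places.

μ = (1.4 − 1.3 − 0.2 − 5.8 − 4.4 − 0.3 + 0.4 − 3.9) / 8 = -14.10 / 8 = -1.7625%
Σ(r − μ)² = 47.2988; sample σ = √(47.2988/7) = 2.5994%
IR = μ / tracking error = -1.7625 / 2.5994 = -0.6780

-0.68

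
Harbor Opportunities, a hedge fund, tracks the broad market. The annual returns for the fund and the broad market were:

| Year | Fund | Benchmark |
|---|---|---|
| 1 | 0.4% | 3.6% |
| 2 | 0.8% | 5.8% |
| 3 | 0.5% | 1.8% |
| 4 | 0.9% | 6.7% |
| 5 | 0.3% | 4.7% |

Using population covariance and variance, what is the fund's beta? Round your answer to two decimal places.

0.09

r̄p = 0.5800%,  r̄m = 4.5200%
Cov = Σ(rp − r̄p)(rm − r̄m) / 5 = 0.2624
Var(rm) = Σ(rm − r̄m)² / 5 = 2.9336
β = Cov / Var = 0.2624 / 2.9336 = 0.0894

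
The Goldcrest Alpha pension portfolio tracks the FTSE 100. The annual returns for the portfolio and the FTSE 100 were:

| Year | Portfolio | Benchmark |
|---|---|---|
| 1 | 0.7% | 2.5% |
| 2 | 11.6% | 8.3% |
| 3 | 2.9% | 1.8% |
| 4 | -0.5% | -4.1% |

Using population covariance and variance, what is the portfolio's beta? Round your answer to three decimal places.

r̄p = 3.6750%,  r̄m = 2.1250%
Cov = Σ(rp − r̄p)(rm − r̄m) / 4 = 18.5156
Var(rm) = Σ(rm − r̄m)² / 4 = 19.2819
β = Cov / Var = 18.5156 / 19.2819 = 0.9603

0.960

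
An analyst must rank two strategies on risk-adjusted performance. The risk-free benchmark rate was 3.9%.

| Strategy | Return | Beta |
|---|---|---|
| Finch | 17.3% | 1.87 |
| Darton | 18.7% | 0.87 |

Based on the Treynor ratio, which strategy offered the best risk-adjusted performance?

Finch: Treynor = (17.3% − 3.9%) / 1.87 = 7.166
Darton: Treynor = (18.7% − 3.9%) / 0.87 = 17.011
Highest: Darton (17.011).

Darton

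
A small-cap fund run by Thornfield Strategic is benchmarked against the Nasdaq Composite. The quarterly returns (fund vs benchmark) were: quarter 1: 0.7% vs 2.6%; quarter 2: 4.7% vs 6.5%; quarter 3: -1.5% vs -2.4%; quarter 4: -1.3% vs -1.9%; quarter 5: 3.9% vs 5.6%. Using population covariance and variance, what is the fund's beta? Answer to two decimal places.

0.69

r̄p = 1.3000%,  r̄m = 2.0800%
Cov = Σ(rp − r̄p)(rm − r̄m) / 5 = 9.3520
Var(rm) = Σ(rm − r̄m)² / 5 = 13.6216
β = Cov / Var = 9.3520 / 13.6216 = 0.6866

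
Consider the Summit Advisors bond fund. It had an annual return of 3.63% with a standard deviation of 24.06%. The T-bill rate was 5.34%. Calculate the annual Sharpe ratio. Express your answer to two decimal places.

-0.07

Sharpe = (Rp − Rf) / σp = (3.63% − 5.34%) / 24.06% = -1.71% / 24.06% = -0.0711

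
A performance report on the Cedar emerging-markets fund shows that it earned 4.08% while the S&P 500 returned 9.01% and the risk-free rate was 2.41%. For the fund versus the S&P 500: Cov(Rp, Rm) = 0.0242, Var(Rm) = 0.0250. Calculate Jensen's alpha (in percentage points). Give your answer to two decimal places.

β = Cov / Var = 0.0242 / 0.0250 = 0.9680
E[R] = Rf + β(Rm − Rf) = 2.41% + 0.9680 × (9.01% − 2.41%) = 8.7988%
α = Rp − E[R] = 4.08% − 8.7988% = -4.7188

-4.72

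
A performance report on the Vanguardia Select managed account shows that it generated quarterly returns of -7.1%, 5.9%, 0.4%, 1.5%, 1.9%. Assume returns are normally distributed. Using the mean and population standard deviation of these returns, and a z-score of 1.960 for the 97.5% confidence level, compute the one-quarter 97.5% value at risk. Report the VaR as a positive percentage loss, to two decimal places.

r̄ = (-7.1 + 5.9 + 0.4 + 1.5 + 1.9) / 5 = 0.5200%
Population std dev = √[89.8880 / 5] = 4.2400%
VaR = −(r̄ − z·σ) = −(0.5200 − 1.960 × 4.2400) = −(-7.7904) = 7.7904%

7.79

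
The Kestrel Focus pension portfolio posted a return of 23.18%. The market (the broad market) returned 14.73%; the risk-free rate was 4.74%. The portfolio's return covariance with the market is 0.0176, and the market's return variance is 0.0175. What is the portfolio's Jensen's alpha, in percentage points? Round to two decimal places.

8.39

β = Cov / Var = 0.0176 / 0.0175 = 1.0057
E[R] = Rf + β(Rm − Rf) = 4.74% + 1.0057 × (14.73% − 4.74%) = 14.7869%
α = Rp − E[R] = 23.18% − 14.7869% = 8.3931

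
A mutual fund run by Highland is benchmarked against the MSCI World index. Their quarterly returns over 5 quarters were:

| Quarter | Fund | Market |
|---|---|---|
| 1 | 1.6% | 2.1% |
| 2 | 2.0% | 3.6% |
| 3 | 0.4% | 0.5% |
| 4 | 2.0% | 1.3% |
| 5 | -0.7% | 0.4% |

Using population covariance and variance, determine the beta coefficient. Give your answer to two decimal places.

r̄p = 1.0600%,  r̄m = 1.5800%
Cov = Σ(rp − r̄p)(rm − r̄m) / 5 = 0.9412
Var(rm) = Σ(rm − r̄m)² / 5 = 1.3976
β = Cov / Var = 0.9412 / 1.3976 = 0.6734

0.67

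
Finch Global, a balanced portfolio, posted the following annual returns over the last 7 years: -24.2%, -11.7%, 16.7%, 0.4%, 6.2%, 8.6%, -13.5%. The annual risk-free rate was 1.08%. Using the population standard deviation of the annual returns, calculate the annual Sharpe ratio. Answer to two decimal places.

-0.27

r̄ = (-24.2 − 11.7 + 16.7 + 0.4 + 6.2 + 8.6 − 13.5) / 7 = -17.50 / 7 = -2.5000%
Σ(r − r̄)² = (-24.2 − (-2.5000))² + (-11.7 − (-2.5000))² + … = 1252.4800
population σ = √(1252.4800 / 7) = √178.9257 = 13.3763%
Sharpe = (r̄ − rf) / σ = (-2.5000 − 1.08) / 13.3763 = -3.5800 / 13.3763 = -0.2676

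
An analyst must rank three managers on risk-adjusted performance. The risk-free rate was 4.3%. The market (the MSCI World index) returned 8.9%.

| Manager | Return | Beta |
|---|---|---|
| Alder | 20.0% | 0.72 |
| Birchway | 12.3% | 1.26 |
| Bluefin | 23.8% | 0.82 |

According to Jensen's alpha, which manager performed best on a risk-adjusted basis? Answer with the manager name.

Alder: α = 20.0% − [4.3% + 0.72 × (8.9% − 4.3%)] = 12.388
Birchway: α = 12.3% − [4.3% + 1.26 × (8.9% − 4.3%)] = 2.204
Bluefin: α = 23.8% − [4.3% + 0.82 × (8.9% − 4.3%)] = 15.728
Highest: Bluefin (15.728).

Bluefin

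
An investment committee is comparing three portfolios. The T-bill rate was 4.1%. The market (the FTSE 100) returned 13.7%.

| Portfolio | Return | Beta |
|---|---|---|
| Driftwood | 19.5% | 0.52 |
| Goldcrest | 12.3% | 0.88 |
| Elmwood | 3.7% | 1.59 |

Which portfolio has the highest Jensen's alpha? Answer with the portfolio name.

Driftwood: α = 19.5% − [4.1% + 0.52 × (13.7% − 4.1%)] = 10.408
Goldcrest: α = 12.3% − [4.1% + 0.88 × (13.7% − 4.1%)] = -0.248
Elmwood: α = 3.7% − [4.1% + 1.59 × (13.7% − 4.1%)] = -15.664
Highest: Driftwood (10.408).

Driftwood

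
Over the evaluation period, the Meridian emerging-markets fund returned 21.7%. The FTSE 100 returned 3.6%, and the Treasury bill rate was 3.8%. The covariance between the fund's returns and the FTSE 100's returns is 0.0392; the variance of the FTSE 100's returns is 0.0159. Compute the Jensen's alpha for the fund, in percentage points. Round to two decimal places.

β = Cov / Var = 0.0392 / 0.0159 = 2.4654
E[R] = Rf + β(Rm − Rf) = 3.8% + 2.4654 × (3.6% − 3.8%) = 3.3069%
α = Rp − E[R] = 21.7% − 3.3069% = 18.3931

18.39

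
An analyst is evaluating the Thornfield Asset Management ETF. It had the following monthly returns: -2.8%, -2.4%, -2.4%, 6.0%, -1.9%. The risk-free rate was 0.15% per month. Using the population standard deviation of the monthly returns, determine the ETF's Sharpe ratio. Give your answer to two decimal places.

r̄ = (-2.8 − 2.4 − 2.4 + 6 − 1.9) / 5 = -0.7000%
Σ(r − r̄)² = (-2.8 − (-0.7000))² + (-2.4 − (-0.7000))² + … = 56.5200
population σ = √(56.5200 / 5) = √11.3040 = 3.3621%
Sharpe = (r̄ − rf) / σ = (-0.7000 − 0.15) / 3.3621 = -0.8500 / 3.3621 = -0.2528

-0.25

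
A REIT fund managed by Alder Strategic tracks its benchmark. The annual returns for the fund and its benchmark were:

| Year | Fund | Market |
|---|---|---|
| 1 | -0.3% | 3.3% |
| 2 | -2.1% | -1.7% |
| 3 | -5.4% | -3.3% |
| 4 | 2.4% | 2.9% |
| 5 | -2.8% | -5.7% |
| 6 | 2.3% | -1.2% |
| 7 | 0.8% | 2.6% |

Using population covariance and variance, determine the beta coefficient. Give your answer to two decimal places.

r̄p = -0.7286%,  r̄m = -0.4429%
Cov = Σ(rp − r̄p)(rm − r̄m) / 7 = 5.7688
Var(rm) = Σ(rm − r̄m)² / 7 = 10.3424
β = Cov / Var = 5.7688 / 10.3424 = 0.5578

0.56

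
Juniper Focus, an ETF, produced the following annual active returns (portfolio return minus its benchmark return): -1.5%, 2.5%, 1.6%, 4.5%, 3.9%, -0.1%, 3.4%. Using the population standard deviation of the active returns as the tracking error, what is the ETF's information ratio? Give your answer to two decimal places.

1.01

Mean return μ = 14.30 / 7 = 2.0429%
Σ(r − μ)² = 28.8771; population σ = √(28.8771/7) = 2.0311%
IR = μ / tracking error = 2.0429 / 2.0311 = 1.0058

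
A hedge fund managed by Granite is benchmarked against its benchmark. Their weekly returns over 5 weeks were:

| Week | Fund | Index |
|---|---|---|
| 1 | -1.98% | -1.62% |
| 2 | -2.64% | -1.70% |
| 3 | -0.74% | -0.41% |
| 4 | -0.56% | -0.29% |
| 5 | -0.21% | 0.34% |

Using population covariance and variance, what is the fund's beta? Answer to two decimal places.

1.13

r̄p = -1.2260%,  r̄m = -0.7360%
Cov = Σ(rp − r̄p)(rm − r̄m) / 5 = 0.7157
Var(rm) = Σ(rm − r̄m)² / 5 = 0.6347
β = Cov / Var = 0.7157 / 0.6347 = 1.1276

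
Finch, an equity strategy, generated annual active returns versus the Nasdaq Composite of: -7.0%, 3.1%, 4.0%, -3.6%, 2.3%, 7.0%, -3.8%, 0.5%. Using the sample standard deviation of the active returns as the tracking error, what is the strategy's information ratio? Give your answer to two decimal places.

0.07

Mean return μ = 2.50 / 8 = 0.3125%
Σ(r − μ)² = (-7 − 0.3125)² + (3.1 − 0.3125)² + (4 − 0.3125)² + … = 155.7688
σ = √[155.7688 / 7] = 4.7173%
IR = μ / tracking error = 0.3125 / 4.7173 = 0.0662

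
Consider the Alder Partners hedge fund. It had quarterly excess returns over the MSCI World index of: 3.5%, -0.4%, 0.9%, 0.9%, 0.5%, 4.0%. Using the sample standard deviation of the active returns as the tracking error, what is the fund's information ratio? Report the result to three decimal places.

r̄ = (3.5 − 0.4 + 0.9 + 0.9 + 0.5 + 4) / 6 = 9.40 / 6 = 1.5667%
Sample σ = √[Σ(r − r̄)² / 5] = √[15.5533 / 5] = √3.1107 = 1.7637%
IR = r̄ / tracking error = 1.5667 / 1.7637 = 0.8883

0.888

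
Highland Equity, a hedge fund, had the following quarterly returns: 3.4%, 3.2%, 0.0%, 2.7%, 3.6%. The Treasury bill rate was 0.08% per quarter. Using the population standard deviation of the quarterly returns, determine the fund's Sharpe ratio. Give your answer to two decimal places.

1.89

Mean return r̄ = 12.90 / 5 = 2.5800%
Σ(r − r̄)² = (3.4 − 2.5800)² + (3.2 − 2.5800)² + (0 − 2.5800)² + … = 8.7680
σ = √[8.7680 / 5] = 1.3242%
Sharpe = (r̄ − rf) / σ = (2.5800 − 0.08) / 1.3242 = 2.5000 / 1.3242 = 1.8879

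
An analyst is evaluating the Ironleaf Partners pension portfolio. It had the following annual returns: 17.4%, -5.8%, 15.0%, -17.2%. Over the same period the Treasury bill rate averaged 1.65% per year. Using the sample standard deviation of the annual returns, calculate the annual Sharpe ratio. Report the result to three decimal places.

Mean return r̄ = 9.40 / 4 = 2.3500%
Σ(r − r̄)² = 835.1500; sample σ = √(835.1500/3) = 16.6848%
Sharpe = (r̄ − rf) / σ = (2.3500 − 1.65) / 16.6848 = 0.7000 / 16.6848 = 0.0420

0.042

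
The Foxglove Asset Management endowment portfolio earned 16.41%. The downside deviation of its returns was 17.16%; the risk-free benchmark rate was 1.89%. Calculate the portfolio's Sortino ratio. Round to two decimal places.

0.85

Sortino = (Rp − Rf) / σd = (16.41% − 1.89%) / 17.16% = 14.52% / 17.16% = 0.8462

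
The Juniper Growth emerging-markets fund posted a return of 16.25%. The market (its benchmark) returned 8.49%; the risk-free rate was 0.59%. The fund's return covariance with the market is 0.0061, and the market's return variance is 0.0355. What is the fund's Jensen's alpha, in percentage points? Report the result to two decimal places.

14.30

β = Cov / Var = 0.0061 / 0.0355 = 0.1718
E[R] = Rf + β(Rm − Rf) = 0.59% + 0.1718 × (8.49% − 0.59%) = 1.9472%
α = Rp − E[R] = 16.25% − 1.9472% = 14.3028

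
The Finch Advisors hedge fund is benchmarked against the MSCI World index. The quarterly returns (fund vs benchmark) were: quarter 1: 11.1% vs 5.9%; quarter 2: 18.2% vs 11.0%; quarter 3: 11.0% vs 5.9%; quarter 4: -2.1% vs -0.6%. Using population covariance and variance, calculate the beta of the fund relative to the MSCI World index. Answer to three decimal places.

1.768

r̄p = 9.5500%,  r̄m = 5.5500%
Cov = Σ(rp − r̄p)(rm − r̄m) / 4 = 29.9600
Var(rm) = Σ(rm − r̄m)² / 4 = 16.9425
β = Cov / Var = 29.9600 / 16.9425 = 1.7683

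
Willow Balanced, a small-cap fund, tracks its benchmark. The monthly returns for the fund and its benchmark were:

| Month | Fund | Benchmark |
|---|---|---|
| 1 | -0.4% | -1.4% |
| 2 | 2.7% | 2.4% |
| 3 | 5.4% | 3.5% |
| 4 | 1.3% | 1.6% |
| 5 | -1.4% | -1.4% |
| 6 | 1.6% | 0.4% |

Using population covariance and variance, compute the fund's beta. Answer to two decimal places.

r̄p = 1.5333%,  r̄m = 0.8500%
Cov = Σ(rp − r̄p)(rm − r̄m) / 6 = 3.8000
Var(rm) = Σ(rm − r̄m)² / 6 = 3.3858
β = Cov / Var = 3.8000 / 3.3858 = 1.1223

1.12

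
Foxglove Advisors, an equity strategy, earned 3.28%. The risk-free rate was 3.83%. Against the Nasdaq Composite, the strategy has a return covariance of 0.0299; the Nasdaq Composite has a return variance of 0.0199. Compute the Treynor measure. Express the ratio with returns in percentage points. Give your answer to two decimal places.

β = Cov / Var = 0.0299 / 0.0199 = 1.5025
Treynor = (Rp − Rf) / β = (3.28% − 3.83%) / 1.5025 = -0.55 / 1.5025 = -0.3661

-0.37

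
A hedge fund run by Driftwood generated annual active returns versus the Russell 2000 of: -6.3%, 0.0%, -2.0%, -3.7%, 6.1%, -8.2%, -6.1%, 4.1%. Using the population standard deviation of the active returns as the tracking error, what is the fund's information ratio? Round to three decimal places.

Mean return μ = -16.10 / 8 = -2.0125%
Σ(r − μ)² = 183.4488; population σ = √(183.4488/8) = 4.7886%
IR = μ / tracking error = -2.0125 / 4.7886 = -0.4203

-0.420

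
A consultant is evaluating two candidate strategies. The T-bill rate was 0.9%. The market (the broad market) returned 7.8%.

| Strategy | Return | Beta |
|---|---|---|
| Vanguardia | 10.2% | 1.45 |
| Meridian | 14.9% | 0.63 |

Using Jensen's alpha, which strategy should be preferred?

Vanguardia: α = 10.2% − [0.9% + 1.45 × (7.8% − 0.9%)] = -0.705
Meridian: α = 14.9% − [0.9% + 0.63 × (7.8% − 0.9%)] = 9.653
Highest: Meridian (9.653).

Meridian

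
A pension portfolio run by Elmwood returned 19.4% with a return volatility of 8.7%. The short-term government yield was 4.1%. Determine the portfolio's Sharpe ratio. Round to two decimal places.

1.76

Sharpe = (Rp − Rf) / σp = (19.4% − 4.1%) / 8.7% = 15.30% / 8.7% = 1.7586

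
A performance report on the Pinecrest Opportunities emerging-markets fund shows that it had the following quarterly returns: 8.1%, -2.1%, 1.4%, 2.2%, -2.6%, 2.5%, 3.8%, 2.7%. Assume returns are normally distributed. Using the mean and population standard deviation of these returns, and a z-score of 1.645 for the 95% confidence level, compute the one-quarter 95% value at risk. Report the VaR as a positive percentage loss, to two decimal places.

r̄ = (8.1 − 2.1 + 1.4 + 2.2 − 2.6 + 2.5 + 3.8 + 2.7) / 8 = 16.00 / 8 = 2.0000%
Σ(r − r̄)² = 79.5600; population σ = √(79.5600/8) = 3.1536%
VaR = −(r̄ − z·σ) = −(2.0000 − 1.645 × 3.1536) = −(-3.1877) = 3.1877%

3.19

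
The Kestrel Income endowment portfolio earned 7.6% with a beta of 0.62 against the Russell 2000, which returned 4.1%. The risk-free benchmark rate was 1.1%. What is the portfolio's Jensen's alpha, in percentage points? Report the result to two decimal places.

CAPM expected return = Rf + β(Rm − Rf) = 1.1% + 0.62 × (4.1% − 1.1%) = 1.1 + 0.62 × 3.00 = 2.9600%
Jensen's α = Rp − E[R] = 7.6% − 2.9600% = 4.6400

4.64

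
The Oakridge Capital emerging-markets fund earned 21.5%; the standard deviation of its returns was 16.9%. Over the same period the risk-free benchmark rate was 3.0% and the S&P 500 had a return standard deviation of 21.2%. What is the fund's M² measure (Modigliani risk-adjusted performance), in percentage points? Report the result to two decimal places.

26.21

Sharpe = (Rp − Rf) / σp = (21.5% − 3.0%) / 16.9% = 1.0947
M² = Rf + Sharpe × σm = 3.0% + 1.0947 × 21.2% = 26.2076%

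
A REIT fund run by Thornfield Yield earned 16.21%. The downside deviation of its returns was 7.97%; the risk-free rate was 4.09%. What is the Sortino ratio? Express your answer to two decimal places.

1.52

Sortino = (Rp − Rf) / σd = (16.21% − 4.09%) / 7.97% = 12.12% / 7.97% = 1.5207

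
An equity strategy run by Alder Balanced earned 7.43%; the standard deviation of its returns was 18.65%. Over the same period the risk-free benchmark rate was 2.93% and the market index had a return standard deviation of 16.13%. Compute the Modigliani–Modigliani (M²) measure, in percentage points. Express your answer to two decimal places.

Sharpe = (Rp − Rf) / σp = (7.43% − 2.93%) / 18.65% = 0.2413
M² = Rf + Sharpe × σm = 2.93% + 0.2413 × 16.13% = 6.8222%

6.82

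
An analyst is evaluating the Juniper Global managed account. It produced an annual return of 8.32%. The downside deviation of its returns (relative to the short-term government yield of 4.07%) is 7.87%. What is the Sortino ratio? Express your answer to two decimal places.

0.54

Sortino = (Rp − Rf) / σd = (8.32% − 4.07%) / 7.87% = 4.25% / 7.87% = 0.5400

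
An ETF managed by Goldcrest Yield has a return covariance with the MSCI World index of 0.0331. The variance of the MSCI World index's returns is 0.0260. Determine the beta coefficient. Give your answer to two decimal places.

1.27

β = Cov(Rp, Rm) / Var(Rm) = 0.0331 / 0.0260 = 1.2731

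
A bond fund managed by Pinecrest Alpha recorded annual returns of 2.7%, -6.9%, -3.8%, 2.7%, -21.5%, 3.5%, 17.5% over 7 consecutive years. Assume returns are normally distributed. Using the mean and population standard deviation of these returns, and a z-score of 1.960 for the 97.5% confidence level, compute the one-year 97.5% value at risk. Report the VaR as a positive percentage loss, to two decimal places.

22.46

r̄ = (2.7 − 6.9 − 3.8 + 2.7 − 21.5 + 3.5 + 17.5) / 7 = -5.80 / 7 = -0.8286%
Population std dev = √[852.5743 / 7] = 11.0361%
VaR = −(r̄ − z·σ) = −(-0.8286 − 1.960 × 11.0361) = −(-22.4594) = 22.4594%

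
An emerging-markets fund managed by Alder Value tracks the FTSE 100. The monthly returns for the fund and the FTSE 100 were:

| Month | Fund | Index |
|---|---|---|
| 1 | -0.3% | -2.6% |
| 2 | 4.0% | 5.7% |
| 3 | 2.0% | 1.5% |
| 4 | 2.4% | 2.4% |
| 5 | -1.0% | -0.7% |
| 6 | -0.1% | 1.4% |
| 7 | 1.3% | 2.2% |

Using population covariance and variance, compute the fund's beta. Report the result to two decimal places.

r̄p = 1.1857%,  r̄m = 1.4143%
Cov = Σ(rp − r̄p)(rm − r̄m) / 7 = 3.4316
Var(rm) = Σ(rm − r̄m)² / 7 = 5.7927
β = Cov / Var = 3.4316 / 5.7927 = 0.5924

0.59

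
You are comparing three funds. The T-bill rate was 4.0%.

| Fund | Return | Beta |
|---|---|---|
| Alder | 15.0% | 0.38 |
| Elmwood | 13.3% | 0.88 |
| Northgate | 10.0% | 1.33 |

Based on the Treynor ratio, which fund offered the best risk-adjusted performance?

Alder

Alder: Treynor = (15.0% − 4.0%) / 0.38 = 28.947
Elmwood: Treynor = (13.3% − 4.0%) / 0.88 = 10.568
Northgate: Treynor = (10.0% − 4.0%) / 1.33 = 4.511
Highest: Alder (28.947).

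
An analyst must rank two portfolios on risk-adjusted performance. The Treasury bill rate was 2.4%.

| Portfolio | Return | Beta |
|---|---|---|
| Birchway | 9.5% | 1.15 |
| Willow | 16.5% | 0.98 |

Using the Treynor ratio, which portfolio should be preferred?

Birchway: Treynor = (9.5% − 2.4%) / 1.15 = 6.174
Willow: Treynor = (16.5% − 2.4%) / 0.98 = 14.388
Highest: Willow (14.388).

Willow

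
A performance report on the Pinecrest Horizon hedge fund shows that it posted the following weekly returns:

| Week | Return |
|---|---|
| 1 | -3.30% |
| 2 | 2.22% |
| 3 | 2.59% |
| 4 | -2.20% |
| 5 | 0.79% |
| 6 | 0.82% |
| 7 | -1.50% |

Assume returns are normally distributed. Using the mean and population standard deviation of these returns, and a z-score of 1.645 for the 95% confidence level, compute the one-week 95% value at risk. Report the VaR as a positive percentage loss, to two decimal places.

r̄ = (-3.3 + 2.22 + 2.59 − 2.2 + 0.79 + 0.82 − 1.5) / 7 = -0.580 / 7 = -0.0829%
Population σ = √[Σ(r − r̄)² / 7] = √[30.8649 / 7] = √4.4093 = 2.0998%
VaR = −(r̄ − z·σ) = −(-0.0829 − 1.645 × 2.0998) = −(-3.5371) = 3.5371%

3.54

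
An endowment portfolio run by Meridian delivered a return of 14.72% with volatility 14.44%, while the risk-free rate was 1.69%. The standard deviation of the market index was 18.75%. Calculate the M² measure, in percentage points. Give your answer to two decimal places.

18.61

Sharpe = (Rp − Rf) / σp = (14.72% − 1.69%) / 14.44% = 0.9024
M² = Rf + Sharpe × σm = 1.69% + 0.9024 × 18.75% = 18.6100%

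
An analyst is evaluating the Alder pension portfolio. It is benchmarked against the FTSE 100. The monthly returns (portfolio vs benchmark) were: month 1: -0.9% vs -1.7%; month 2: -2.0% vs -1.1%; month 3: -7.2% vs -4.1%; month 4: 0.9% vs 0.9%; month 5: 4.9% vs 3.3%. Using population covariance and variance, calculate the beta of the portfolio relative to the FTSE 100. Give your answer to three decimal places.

r̄p = -0.8600%,  r̄m = -0.5400%
Cov = Σ(rp − r̄p)(rm − r̄m) / 5 = 9.5816
Var(rm) = Σ(rm − r̄m)² / 5 = 6.2304
β = Cov / Var = 9.5816 / 6.2304 = 1.5379

1.538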